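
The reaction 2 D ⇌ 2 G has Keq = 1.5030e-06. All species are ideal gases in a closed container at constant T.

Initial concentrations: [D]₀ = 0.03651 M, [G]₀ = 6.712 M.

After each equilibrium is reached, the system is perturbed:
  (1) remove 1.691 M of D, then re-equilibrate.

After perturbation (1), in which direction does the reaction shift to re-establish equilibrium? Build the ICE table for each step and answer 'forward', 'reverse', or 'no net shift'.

Direction: reverse

Q₀ = 3.3797e+04 vs Keq = 1.5030e-06 ⇒ Q>K, reverse
Step 1:
                  D         G
  Initial   0.03651     6.712
  Change      6.704    -6.704
  Equil        6.74  0.008263
  solve Keq expr → x = -3.352; check Q = 1.5030e-06
Then remove 1.691 M of D.
Step 2:
                  D         G
  Initial     5.049  0.008263
  Change   0.002071 -0.002071
  Equil       5.051  0.006193
  solve Keq expr → x = -0.001035; check Q = 1.5030e-06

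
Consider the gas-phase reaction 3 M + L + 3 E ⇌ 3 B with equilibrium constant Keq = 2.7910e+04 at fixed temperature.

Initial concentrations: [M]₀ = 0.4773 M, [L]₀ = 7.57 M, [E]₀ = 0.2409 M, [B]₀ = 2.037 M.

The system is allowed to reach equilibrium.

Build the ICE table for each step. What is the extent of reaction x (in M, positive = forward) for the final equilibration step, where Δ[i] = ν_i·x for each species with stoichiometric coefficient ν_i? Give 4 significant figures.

x = 0.04479 M

Q₀ = 734.5 vs Keq = 2.7910e+04 ⇒ Q<K, forward
Step 1:
                  M         L         E         B
  I          0.4773      7.57    0.2409     2.037
  C         -0.1344  -0.04479   -0.1344    0.1344
  E          0.3429     7.525    0.1065     2.171
  solve Keq expr → x = 0.04479; check Q = 2.7910e+04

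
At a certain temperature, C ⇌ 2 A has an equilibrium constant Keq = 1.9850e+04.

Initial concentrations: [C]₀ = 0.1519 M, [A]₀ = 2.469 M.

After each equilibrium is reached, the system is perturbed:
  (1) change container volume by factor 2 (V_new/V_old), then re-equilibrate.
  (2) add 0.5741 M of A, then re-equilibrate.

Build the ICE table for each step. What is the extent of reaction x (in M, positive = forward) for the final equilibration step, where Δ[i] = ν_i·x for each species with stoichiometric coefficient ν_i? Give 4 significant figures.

Q₀ = 40.13 vs Keq = 1.9850e+04 ⇒ Q<K, forward
Step 1:
                    C           A
  I            0.1519       2.469
  C           -0.1515       0.303
  E        3.8711e-04       2.772
  solve Keq expr → x = 0.1515; check Q = 1.9850e+04
Then change container volume by factor 2 (V_new/V_old).
Step 2:
                    C           A
  I        1.9355e-04       1.386
  C       -9.6750e-05  1.9350e-04
  E        9.6804e-05       1.386
  solve Keq expr → x = 9.6750e-05; check Q = 1.9850e+04
Then add 0.5741 M of A.
Step 3:
                    C           A
  I        9.6804e-05        1.96
  C        9.6749e-05 -1.9350e-04
  E        1.9355e-04        1.96
  solve Keq expr → x = -9.6749e-05; check Q = 1.9850e+04

x = -9.6749e-05 M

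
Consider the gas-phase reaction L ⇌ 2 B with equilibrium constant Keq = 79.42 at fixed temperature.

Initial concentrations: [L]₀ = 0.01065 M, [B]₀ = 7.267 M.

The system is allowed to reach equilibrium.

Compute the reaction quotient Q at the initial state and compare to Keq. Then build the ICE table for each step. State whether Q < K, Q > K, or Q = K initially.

Q₀ = 4959; Q > K (proceeds reverse)

Q₀ = 4959 vs Keq = 79.42 ⇒ Q>K, reverse
Step 1:
                    L           B
  I           0.01065       7.267
  C            0.4878     -0.9755
  E            0.4984       6.291
  solve Keq expr → x = -0.4878; check Q = 79.42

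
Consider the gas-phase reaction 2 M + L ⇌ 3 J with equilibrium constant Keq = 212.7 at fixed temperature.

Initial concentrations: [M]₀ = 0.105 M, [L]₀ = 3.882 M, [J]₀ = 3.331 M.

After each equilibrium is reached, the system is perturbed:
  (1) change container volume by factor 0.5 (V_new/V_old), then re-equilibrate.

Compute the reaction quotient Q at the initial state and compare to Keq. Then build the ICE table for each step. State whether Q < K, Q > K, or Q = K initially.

Q₀ = 863.6; Q > K (proceeds reverse)

Q₀ = 863.6 vs Keq = 212.7 ⇒ Q>K, reverse
Step 1:
                    M           L           J
  I             0.105       3.882       3.331
  C           0.09234     0.04617     -0.1385
  E            0.1973       3.928       3.192
  solve Keq expr → x = -0.04617; check Q = 212.7
Then change container volume by factor 0.5 (V_new/V_old).
Step 2:
                    M           L           J
  I            0.3947       7.856       6.385
  C                 0           0           0
  E            0.3947       7.856       6.385
  solve Keq expr → x = 0; check Q = 212.7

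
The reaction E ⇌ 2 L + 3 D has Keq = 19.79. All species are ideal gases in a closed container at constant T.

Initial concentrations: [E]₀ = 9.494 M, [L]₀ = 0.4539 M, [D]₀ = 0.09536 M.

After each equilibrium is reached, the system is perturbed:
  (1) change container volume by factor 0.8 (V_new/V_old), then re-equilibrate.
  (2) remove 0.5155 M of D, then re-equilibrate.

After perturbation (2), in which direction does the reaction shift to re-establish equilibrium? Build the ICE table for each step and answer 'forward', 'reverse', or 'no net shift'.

Q₀ = 1.8818e-05 vs Keq = 19.79 ⇒ Q<K, forward
Step 1:
                  E         L         D
  Initial     9.494    0.4539   0.09536
  Change    -0.9871     1.974     2.961
  Equil       8.507     2.428     3.057
  solve Keq expr → x = 0.9871; check Q = 19.79
Then change container volume by factor 0.8 (V_new/V_old).
Step 2:
                  E         L         D
  Initial     10.63     3.035     3.821
  Change     0.2178   -0.4355   -0.6533
  Equil       10.85       2.6     3.167
  solve Keq expr → x = -0.2178; check Q = 19.79
Then remove 0.5155 M of D.
Step 3:
                  E         L         D
  Initial     10.85       2.6     2.652
  Change    -0.1119    0.2237    0.3356
  Equil       10.74     2.823     2.988
  solve Keq expr → x = 0.1119; check Q = 19.79

Direction: forward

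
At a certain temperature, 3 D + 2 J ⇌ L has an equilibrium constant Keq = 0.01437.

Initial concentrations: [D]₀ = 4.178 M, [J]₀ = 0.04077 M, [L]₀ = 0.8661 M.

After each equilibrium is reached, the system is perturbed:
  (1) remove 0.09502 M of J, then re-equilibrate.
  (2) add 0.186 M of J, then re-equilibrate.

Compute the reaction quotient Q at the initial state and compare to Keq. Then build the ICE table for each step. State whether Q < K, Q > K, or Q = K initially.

Q₀ = 7.145; Q > K (proceeds reverse)

Q₀ = 7.145 vs Keq = 0.01437 ⇒ Q>K, reverse
Step 1:
                    D           J           L
  init          4.178     0.04077      0.8661
  Δ            0.8074      0.5383     -0.2691
  eq            4.985       0.579       0.597
  solve Keq expr → x = -0.2691; check Q = 0.01437
Then remove 0.09502 M of J.
Step 2:
                    D           J           L
  init          4.985       0.484       0.597
  Δ           0.09539      0.0636     -0.0318
  eq            5.081      0.5476      0.5652
  solve Keq expr → x = -0.0318; check Q = 0.01437
Then add 0.186 M of J.
Step 3:
                    D           J           L
  init          5.081      0.7336      0.5652
  Δ           -0.1856     -0.1237     0.06185
  eq            4.895      0.6099       0.627
  solve Keq expr → x = 0.06185; check Q = 0.01437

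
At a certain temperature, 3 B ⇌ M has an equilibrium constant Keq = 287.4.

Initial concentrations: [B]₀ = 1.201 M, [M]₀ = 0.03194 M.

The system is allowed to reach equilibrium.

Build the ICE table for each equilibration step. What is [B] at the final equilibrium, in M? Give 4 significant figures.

Q₀ = 0.01844 vs Keq = 287.4 ⇒ Q<K, forward
Step 1:
                   B          M
  I            1.201    0.03194
  C            -1.09     0.3633
  E           0.1112     0.3952
  solve Keq expr → x = 0.3633; check Q = 287.4

[B]_eq = 0.1112 M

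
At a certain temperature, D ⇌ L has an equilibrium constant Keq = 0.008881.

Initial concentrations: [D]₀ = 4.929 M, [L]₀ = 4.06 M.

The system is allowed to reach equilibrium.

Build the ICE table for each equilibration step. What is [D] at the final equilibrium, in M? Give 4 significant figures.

[D]_eq = 8.91 M

Q₀ = 0.8237 vs Keq = 0.008881 ⇒ Q>K, reverse
Step 1:
                    D           L
  init          4.929        4.06
  Δ             3.981      -3.981
  eq             8.91     0.07913
  solve Keq expr → x = -3.981; check Q = 0.008881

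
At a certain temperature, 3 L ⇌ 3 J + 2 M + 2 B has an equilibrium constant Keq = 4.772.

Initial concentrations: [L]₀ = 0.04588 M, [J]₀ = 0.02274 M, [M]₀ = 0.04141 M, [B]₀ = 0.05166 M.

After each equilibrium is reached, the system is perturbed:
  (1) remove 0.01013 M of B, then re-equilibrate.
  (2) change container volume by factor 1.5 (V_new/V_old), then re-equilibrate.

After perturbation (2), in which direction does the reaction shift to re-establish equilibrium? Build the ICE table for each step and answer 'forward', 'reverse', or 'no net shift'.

Direction: forward

Q₀ = 5.5721e-07 vs Keq = 4.772 ⇒ Q<K, forward
Step 1:
                  L         J         M         B
  init      0.04588   0.02274   0.04141   0.05166
  Δ        -0.04459   0.04459   0.02973   0.02973
  eq       0.001289   0.06733   0.07114   0.08139
  solve Keq expr → x = 0.01486; check Q = 4.772
Then remove 0.01013 M of B.
Step 2:
                  L         J         M         B
  init     0.001289   0.06733   0.07114   0.07126
  Δ       -1.0593e-04 1.0593e-04 7.0620e-05 7.0620e-05
  eq       0.001184   0.06744   0.07121   0.07133
  solve Keq expr → x = 3.5310e-05; check Q = 4.772
Then change container volume by factor 1.5 (V_new/V_old).
Step 3:
                  L         J         M         B
  init    7.8903e-04   0.04496   0.04747   0.04755
  Δ       -3.2340e-04 3.2340e-04 2.1560e-04 2.1560e-04
  eq      4.6563e-04   0.04528   0.04769   0.04777
  solve Keq expr → x = 1.0780e-04; check Q = 4.772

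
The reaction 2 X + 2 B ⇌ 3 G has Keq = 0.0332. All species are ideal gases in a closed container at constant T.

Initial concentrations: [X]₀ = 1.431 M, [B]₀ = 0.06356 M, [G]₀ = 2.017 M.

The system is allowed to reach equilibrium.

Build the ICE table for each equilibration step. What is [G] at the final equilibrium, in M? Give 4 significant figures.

[G]_eq = 0.5819 M

Q₀ = 991.9 vs Keq = 0.0332 ⇒ Q>K, reverse
Step 1:
                  X         B         G
  Initial     1.431   0.06356     2.017
  Change     0.9567    0.9567    -1.435
  Equil       2.388      1.02    0.5819
  solve Keq expr → x = -0.4784; check Q = 0.0332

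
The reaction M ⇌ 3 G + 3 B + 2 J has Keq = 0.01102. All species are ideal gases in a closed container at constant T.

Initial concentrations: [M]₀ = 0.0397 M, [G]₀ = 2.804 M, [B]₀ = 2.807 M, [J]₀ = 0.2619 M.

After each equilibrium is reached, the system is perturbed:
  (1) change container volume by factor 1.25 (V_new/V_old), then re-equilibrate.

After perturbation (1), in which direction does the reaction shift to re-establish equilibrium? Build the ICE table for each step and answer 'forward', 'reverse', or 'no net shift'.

Direction: forward

Q₀ = 842.4 vs Keq = 0.01102 ⇒ Q>K, reverse
Step 1:
                  M         G         B         J
  init       0.0397     2.804     2.807    0.2619
  Δ          0.1294   -0.3883   -0.3883   -0.2588
  eq         0.1691     2.416     2.419  0.003057
  solve Keq expr → x = -0.1294; check Q = 0.01102
Then change container volume by factor 1.25 (V_new/V_old).
Step 2:
                  M         G         B         J
  init       0.1353     1.933     1.935  0.002445
  Δ       -0.001416  0.004247  0.004247  0.002831
  eq         0.1339     1.937     1.939  0.005277
  solve Keq expr → x = 0.001416; check Q = 0.01102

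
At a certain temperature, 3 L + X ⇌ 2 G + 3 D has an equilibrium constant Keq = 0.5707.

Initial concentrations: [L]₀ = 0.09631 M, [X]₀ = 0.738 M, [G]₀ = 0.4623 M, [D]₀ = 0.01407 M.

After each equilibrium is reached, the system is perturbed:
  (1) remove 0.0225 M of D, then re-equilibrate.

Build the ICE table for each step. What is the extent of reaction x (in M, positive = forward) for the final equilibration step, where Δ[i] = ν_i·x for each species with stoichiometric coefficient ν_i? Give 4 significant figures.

Q₀ = 9.0294e-04 vs Keq = 0.5707 ⇒ Q<K, forward
Step 1:
                  L         X         G         D
  I         0.09631     0.738    0.4623   0.01407
  C        -0.04597  -0.01532   0.03065   0.04597
  E         0.05034    0.7227    0.4929   0.06004
  solve Keq expr → x = 0.01532; check Q = 0.5707
Then remove 0.0225 M of D.
Step 2:
                  L         X         G         D
  I         0.05034    0.7227    0.4929   0.03754
  C        -0.01003 -0.003344  0.006687   0.01003
  E         0.04031    0.7193    0.4996   0.04757
  solve Keq expr → x = 0.003344; check Q = 0.5707

x = 0.003344 M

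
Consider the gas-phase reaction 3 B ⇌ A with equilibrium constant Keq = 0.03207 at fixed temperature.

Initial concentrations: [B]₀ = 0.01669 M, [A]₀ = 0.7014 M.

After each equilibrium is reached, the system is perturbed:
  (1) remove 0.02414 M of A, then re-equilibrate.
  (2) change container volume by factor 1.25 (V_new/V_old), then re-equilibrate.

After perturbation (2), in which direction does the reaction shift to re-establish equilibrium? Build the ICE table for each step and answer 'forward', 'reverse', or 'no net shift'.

Direction: reverse

Q₀ = 1.5087e+05 vs Keq = 0.03207 ⇒ Q>K, reverse
Step 1:
                    B           A
  init        0.01669      0.7014
  Δ             1.655     -0.5516
  eq            1.672      0.1498
  solve Keq expr → x = -0.5516; check Q = 0.03207
Then remove 0.02414 M of A.
Step 2:
                    B           A
  init          1.672      0.1256
  Δ          -0.04052     0.01351
  eq            1.631      0.1391
  solve Keq expr → x = 0.01351; check Q = 0.03207
Then change container volume by factor 1.25 (V_new/V_old).
Step 3:
                    B           A
  init          1.305      0.1113
  Δ             0.079    -0.02633
  eq            1.384     0.08498
  solve Keq expr → x = -0.02633; check Q = 0.03207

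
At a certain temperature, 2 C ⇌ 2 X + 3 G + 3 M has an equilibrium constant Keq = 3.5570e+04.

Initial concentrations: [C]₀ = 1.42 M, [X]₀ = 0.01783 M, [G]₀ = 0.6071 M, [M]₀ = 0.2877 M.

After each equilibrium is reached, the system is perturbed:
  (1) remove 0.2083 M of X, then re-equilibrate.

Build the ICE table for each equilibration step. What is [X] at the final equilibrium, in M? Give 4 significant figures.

[X]_eq = 1.142 M

Q₀ = 8.4009e-07 vs Keq = 3.5570e+04 ⇒ Q<K, forward
Step 1:
                    C           X           G           M
  init           1.42     0.01783      0.6071      0.2877
  Δ            -1.319       1.319       1.979       1.979
  eq           0.1006       1.337       2.586       2.267
  solve Keq expr → x = 0.6597; check Q = 3.5570e+04
Then remove 0.2083 M of X.
Step 2:
                    C           X           G           M
  init         0.1006       1.129       2.586       2.267
  Δ          -0.01268     0.01268     0.01902     0.01902
  eq          0.08796       1.142       2.605       2.286
  solve Keq expr → x = 0.006339; check Q = 3.5570e+04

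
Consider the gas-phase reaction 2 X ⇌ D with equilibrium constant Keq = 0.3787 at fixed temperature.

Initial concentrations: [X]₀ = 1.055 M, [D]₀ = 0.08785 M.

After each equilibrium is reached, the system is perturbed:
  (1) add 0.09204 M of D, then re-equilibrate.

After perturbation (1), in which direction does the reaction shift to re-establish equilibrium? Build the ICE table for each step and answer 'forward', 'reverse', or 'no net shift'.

Q₀ = 0.07893 vs Keq = 0.3787 ⇒ Q<K, forward
Step 1:
                   X          D
  Initial      1.055    0.08785
  Change     -0.2796     0.1398
  Equil       0.7754     0.2277
  solve Keq expr → x = 0.1398; check Q = 0.3787
Then add 0.09204 M of D.
Step 2:
                   X          D
  Initial     0.7754     0.3197
  Change     0.08229   -0.04115
  Equil       0.8577     0.2786
  solve Keq expr → x = -0.04115; check Q = 0.3787

Direction: reverse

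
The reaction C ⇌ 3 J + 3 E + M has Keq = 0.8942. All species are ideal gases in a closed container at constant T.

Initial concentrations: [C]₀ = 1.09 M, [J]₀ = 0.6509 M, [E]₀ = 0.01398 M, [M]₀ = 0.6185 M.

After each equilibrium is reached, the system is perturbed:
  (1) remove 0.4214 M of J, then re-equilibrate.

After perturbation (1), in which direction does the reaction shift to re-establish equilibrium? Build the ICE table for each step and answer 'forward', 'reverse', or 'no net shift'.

Direction: forward

Q₀ = 4.2754e-07 vs Keq = 0.8942 ⇒ Q<K, forward
Step 1:
                  C         J         E         M
  I            1.09    0.6509   0.01398    0.6185
  C         -0.2334    0.7003    0.7003    0.2334
  E          0.8566     1.351    0.7143    0.8519
  solve Keq expr → x = 0.2334; check Q = 0.8942
Then remove 0.4214 M of J.
Step 2:
                  C         J         E         M
  I          0.8566    0.9298    0.7143    0.8519
  C        -0.04922    0.1477    0.1477   0.04922
  E          0.8073     1.077     0.862    0.9012
  solve Keq expr → x = 0.04922; check Q = 0.8942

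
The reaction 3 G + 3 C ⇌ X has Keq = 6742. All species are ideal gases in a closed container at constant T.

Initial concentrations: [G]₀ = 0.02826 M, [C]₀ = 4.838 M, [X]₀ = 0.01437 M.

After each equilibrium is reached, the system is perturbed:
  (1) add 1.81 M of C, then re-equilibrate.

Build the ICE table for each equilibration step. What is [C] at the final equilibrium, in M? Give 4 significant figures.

[C]_eq = 6.622 M

Q₀ = 5.623 vs Keq = 6742 ⇒ Q<K, forward
Step 1:
                   G          C          X
  Initial    0.02826      4.838    0.01437
  Change    -0.02514   -0.02514   0.008381
  Equil     0.003117      4.813    0.02275
  solve Keq expr → x = 0.008381; check Q = 6742
Then add 1.81 M of C.
Step 2:
                   G          C          X
  Initial   0.003117      6.623    0.02275
  Change  -8.4216e-04 -8.4216e-04 2.8072e-04
  Equil     0.002274      6.622    0.02303
  solve Keq expr → x = 2.8072e-04; check Q = 6742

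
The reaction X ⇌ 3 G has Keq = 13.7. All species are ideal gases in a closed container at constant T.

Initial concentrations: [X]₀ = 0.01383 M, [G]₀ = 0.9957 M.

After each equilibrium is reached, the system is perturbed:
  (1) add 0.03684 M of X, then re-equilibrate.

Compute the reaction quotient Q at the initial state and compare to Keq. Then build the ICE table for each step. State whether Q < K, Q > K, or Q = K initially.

Q₀ = 71.38 vs Keq = 13.7 ⇒ Q>K, reverse
Step 1:
                    X           G
  I           0.01383      0.9957
  C           0.03681     -0.1104
  E           0.05064      0.8853
  solve Keq expr → x = -0.03681; check Q = 13.7
Then add 0.03684 M of X.
Step 2:
                    X           G
  I           0.08748      0.8853
  C          -0.02366     0.07097
  E           0.06382      0.9562
  solve Keq expr → x = 0.02366; check Q = 13.7

Q₀ = 71.38; Q > K (proceeds reverse)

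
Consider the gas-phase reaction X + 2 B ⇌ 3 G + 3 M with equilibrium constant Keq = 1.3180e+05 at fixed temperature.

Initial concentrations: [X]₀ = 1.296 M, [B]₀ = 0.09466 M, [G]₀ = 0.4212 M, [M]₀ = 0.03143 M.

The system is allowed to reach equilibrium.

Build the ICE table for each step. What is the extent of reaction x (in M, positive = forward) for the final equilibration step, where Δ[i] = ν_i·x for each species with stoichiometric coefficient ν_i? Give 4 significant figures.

x = 0.04729 M

Q₀ = 1.9978e-04 vs Keq = 1.3180e+05 ⇒ Q<K, forward
Step 1:
                    X           B           G           M
  Initial       1.296     0.09466      0.4212     0.03143
  Change     -0.04729    -0.09458      0.1419      0.1419
  Equil         1.249  7.5143e-05      0.5631      0.1733
  solve Keq expr → x = 0.04729; check Q = 1.3180e+05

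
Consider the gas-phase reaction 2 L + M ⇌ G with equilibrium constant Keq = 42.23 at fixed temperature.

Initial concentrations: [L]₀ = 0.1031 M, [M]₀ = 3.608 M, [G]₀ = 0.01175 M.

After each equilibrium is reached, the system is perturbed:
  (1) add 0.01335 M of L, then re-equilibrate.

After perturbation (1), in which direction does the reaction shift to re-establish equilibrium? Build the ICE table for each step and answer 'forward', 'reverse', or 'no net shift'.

Q₀ = 0.3064 vs Keq = 42.23 ⇒ Q<K, forward
Step 1:
                   L          M          G
  init        0.1031      3.608    0.01175
  Δ         -0.08419    -0.0421     0.0421
  eq         0.01891      3.566    0.05385
  solve Keq expr → x = 0.0421; check Q = 42.23
Then add 0.01335 M of L.
Step 2:
                   L          M          G
  init       0.03226      3.566    0.05385
  Δ         -0.01228  -0.006142   0.006142
  eq         0.01998       3.56    0.05999
  solve Keq expr → x = 0.006142; check Q = 42.23

Direction: forward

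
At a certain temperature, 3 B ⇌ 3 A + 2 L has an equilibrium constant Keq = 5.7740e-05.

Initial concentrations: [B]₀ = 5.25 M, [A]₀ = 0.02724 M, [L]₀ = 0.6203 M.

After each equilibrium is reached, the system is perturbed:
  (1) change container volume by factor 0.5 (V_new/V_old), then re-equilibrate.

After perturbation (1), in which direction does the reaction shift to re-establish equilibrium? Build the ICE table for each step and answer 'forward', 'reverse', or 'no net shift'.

Direction: reverse

Q₀ = 5.3746e-08 vs Keq = 5.7740e-05 ⇒ Q<K, forward
Step 1:
                    B           A           L
  Initial        5.25     0.02724      0.6203
  Change      -0.2071      0.2071      0.1381
  Equil         5.043      0.2344      0.7584
  solve Keq expr → x = 0.06904; check Q = 5.7740e-05
Then change container volume by factor 0.5 (V_new/V_old).
Step 2:
                    B           A           L
  Initial       10.09      0.4687       1.517
  Change       0.1545     -0.1545      -0.103
  Equil         10.24      0.3142       1.414
  solve Keq expr → x = -0.05151; check Q = 5.7740e-05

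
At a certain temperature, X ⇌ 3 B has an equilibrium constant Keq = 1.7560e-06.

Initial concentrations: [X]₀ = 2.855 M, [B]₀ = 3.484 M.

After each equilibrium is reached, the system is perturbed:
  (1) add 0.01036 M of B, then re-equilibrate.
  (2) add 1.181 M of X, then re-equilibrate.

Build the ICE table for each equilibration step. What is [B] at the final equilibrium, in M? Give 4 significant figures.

Q₀ = 14.81 vs Keq = 1.7560e-06 ⇒ Q>K, reverse
Step 1:
                   X          B
  Initial      2.855      3.484
  Change       1.155     -3.465
  Equil         4.01    0.01917
  solve Keq expr → x = -1.155; check Q = 1.7560e-06
Then add 0.01036 M of B.
Step 2:
                   X          B
  Initial       4.01    0.02953
  Change    0.003452   -0.01035
  Equil        4.013    0.01917
  solve Keq expr → x = -0.003452; check Q = 1.7560e-06
Then add 1.181 M of X.
Step 3:
                   X          B
  Initial      5.194    0.01917
  Change  -5.7355e-04   0.001721
  Equil        5.194    0.02089
  solve Keq expr → x = 5.7355e-04; check Q = 1.7560e-06

[B]_eq = 0.02089 M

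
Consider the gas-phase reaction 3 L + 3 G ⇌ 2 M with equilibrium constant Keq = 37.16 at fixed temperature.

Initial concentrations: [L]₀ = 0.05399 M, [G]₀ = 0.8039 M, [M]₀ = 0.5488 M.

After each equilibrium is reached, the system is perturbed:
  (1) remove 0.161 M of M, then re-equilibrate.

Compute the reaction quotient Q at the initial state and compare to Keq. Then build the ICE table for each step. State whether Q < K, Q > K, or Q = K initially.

Q₀ = 3684 vs Keq = 37.16 ⇒ Q>K, reverse
Step 1:
                  L         G         M
  I         0.05399    0.8039    0.5488
  C          0.1356    0.1356  -0.09042
  E          0.1896    0.9395    0.4584
  solve Keq expr → x = -0.04521; check Q = 37.16
Then remove 0.161 M of M.
Step 2:
                  L         G         M
  I          0.1896    0.9395    0.2974
  C        -0.03456  -0.03456   0.02304
  E          0.1551     0.905    0.3204
  solve Keq expr → x = 0.01152; check Q = 37.16

Q₀ = 3684; Q > K (proceeds reverse)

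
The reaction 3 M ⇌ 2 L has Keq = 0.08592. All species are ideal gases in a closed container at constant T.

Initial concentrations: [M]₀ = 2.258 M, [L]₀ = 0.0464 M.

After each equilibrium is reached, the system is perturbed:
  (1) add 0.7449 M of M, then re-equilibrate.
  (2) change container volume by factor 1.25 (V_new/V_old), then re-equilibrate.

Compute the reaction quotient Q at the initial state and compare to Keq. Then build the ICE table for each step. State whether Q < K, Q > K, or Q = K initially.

Q₀ = 1.8701e-04 vs Keq = 0.08592 ⇒ Q<K, forward
Step 1:
                   M          L
  Initial      2.258     0.0464
  Change      -0.747      0.498
  Equil        1.511     0.5444
  solve Keq expr → x = 0.249; check Q = 0.08592
Then add 0.7449 M of M.
Step 2:
                   M          L
  Initial      2.256     0.5444
  Change     -0.3449     0.2299
  Equil        1.911     0.7743
  solve Keq expr → x = 0.115; check Q = 0.08592
Then change container volume by factor 1.25 (V_new/V_old).
Step 3:
                   M          L
  Initial      1.529     0.6195
  Change     0.05382   -0.03588
  Equil        1.583     0.5836
  solve Keq expr → x = -0.01794; check Q = 0.08592

Q₀ = 1.8701e-04; Q < K (proceeds forward)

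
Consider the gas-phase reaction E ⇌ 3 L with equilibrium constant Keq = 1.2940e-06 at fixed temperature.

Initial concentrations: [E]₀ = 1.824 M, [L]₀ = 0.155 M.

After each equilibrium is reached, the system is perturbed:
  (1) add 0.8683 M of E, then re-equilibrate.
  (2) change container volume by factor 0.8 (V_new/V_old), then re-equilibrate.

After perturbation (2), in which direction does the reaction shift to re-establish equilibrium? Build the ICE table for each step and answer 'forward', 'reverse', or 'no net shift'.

Direction: reverse

Q₀ = 0.002042 vs Keq = 1.2940e-06 ⇒ Q>K, reverse
Step 1:
                   E          L
  init         1.824      0.155
  Δ          0.04719    -0.1416
  eq           1.871    0.01343
  solve Keq expr → x = -0.04719; check Q = 1.2940e-06
Then add 0.8683 M of E.
Step 2:
                   E          L
  init         2.739    0.01343
  Δ       -6.0609e-04   0.001818
  eq           2.739    0.01525
  solve Keq expr → x = 6.0609e-04; check Q = 1.2940e-06
Then change container volume by factor 0.8 (V_new/V_old).
Step 3:
                   E          L
  init         3.424    0.01906
  Δ       8.7764e-04  -0.002633
  eq           3.424    0.01643
  solve Keq expr → x = -8.7764e-04; check Q = 1.2940e-06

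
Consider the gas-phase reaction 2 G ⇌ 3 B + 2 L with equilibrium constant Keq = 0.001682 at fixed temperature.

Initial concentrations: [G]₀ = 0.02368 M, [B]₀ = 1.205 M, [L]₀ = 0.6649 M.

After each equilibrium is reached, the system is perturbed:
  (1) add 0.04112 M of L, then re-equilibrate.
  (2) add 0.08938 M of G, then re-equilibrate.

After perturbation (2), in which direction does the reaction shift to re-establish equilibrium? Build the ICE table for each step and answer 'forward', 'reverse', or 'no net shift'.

Direction: forward

Q₀ = 1379 vs Keq = 0.001682 ⇒ Q>K, reverse
Step 1:
                    G           B           L
  I           0.02368       1.205      0.6649
  C             0.558      -0.837      -0.558
  E            0.5817       0.368      0.1069
  solve Keq expr → x = -0.279; check Q = 0.001682
Then add 0.04112 M of L.
Step 2:
                    G           B           L
  I            0.5817       0.368       0.148
  C           0.02117    -0.03176    -0.02117
  E            0.6029      0.3362      0.1268
  solve Keq expr → x = -0.01059; check Q = 0.001682
Then add 0.08938 M of G.
Step 3:
                    G           B           L
  I            0.6923      0.3362      0.1268
  C         -0.008839     0.01326    0.008839
  E            0.6834      0.3495      0.1357
  solve Keq expr → x = 0.00442; check Q = 0.001682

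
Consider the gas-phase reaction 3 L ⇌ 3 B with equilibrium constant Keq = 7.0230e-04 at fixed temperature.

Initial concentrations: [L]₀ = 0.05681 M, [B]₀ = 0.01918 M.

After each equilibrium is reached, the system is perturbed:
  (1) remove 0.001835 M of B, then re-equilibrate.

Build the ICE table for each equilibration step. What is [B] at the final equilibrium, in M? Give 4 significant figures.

[B]_eq = 0.006053 M

Q₀ = 0.03848 vs Keq = 7.0230e-04 ⇒ Q>K, reverse
Step 1:
                  L         B
  I         0.05681   0.01918
  C         0.01298  -0.01298
  E         0.06979  0.006203
  solve Keq expr → x = -0.004326; check Q = 7.0230e-04
Then remove 0.001835 M of B.
Step 2:
                  L         B
  I         0.06979  0.004368
  C       -0.001685  0.001685
  E          0.0681  0.006053
  solve Keq expr → x = 5.6174e-04; check Q = 7.0230e-04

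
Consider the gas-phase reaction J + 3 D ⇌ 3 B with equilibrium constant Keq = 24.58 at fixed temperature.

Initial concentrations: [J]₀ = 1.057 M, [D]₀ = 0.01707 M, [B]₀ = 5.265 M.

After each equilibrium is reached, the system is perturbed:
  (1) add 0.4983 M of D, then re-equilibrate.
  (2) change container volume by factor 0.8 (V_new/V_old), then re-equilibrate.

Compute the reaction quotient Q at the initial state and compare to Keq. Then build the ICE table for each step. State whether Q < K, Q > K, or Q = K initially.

Q₀ = 2.7760e+07; Q > K (proceeds reverse)

Q₀ = 2.7760e+07 vs Keq = 24.58 ⇒ Q>K, reverse
Step 1:
                   J          D          B
  init         1.057    0.01707      5.265
  Δ           0.4039      1.212     -1.212
  eq           1.461      1.229      4.053
  solve Keq expr → x = -0.4039; check Q = 24.58
Then add 0.4983 M of D.
Step 2:
                   J          D          B
  init         1.461      1.727      4.053
  Δ          -0.1178    -0.3533     0.3533
  eq           1.343      1.374      4.407
  solve Keq expr → x = 0.1178; check Q = 24.58
Then change container volume by factor 0.8 (V_new/V_old).
Step 3:
                   J          D          B
  init         1.679      1.717      5.508
  Δ         -0.02935   -0.08805    0.08805
  eq            1.65      1.629      5.596
  solve Keq expr → x = 0.02935; check Q = 24.58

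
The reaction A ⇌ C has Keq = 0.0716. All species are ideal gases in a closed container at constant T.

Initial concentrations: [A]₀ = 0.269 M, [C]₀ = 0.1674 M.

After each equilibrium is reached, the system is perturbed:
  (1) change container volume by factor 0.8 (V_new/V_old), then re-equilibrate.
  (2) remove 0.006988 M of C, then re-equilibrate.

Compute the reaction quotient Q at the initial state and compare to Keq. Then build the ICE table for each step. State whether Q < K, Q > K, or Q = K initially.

Q₀ = 0.6223; Q > K (proceeds reverse)

Q₀ = 0.6223 vs Keq = 0.0716 ⇒ Q>K, reverse
Step 1:
                    A           C
  Initial       0.269      0.1674
  Change       0.1382     -0.1382
  Equil        0.4072     0.02916
  solve Keq expr → x = -0.1382; check Q = 0.0716
Then change container volume by factor 0.8 (V_new/V_old).
Step 2:
                    A           C
  Initial      0.5091     0.03645
  Change            0           0
  Equil        0.5091     0.03645
  solve Keq expr → x = 0; check Q = 0.0716
Then remove 0.006988 M of C.
Step 3:
                    A           C
  Initial      0.5091     0.02946
  Change    -0.006521    0.006521
  Equil        0.5025     0.03598
  solve Keq expr → x = 0.006521; check Q = 0.0716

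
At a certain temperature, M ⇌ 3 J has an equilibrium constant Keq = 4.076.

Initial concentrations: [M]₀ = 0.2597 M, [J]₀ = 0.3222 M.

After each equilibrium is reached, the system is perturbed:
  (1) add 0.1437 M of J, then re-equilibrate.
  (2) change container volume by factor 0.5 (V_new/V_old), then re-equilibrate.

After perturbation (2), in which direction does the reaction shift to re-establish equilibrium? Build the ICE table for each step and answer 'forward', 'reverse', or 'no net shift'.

Q₀ = 0.1288 vs Keq = 4.076 ⇒ Q<K, forward
Step 1:
                    M           J
  init         0.2597      0.3222
  Δ           -0.1486      0.4458
  eq           0.1111       0.768
  solve Keq expr → x = 0.1486; check Q = 4.076
Then add 0.1437 M of J.
Step 2:
                    M           J
  init         0.1111      0.9117
  Δ           0.02799    -0.08398
  eq           0.1391      0.8277
  solve Keq expr → x = -0.02799; check Q = 4.076
Then change container volume by factor 0.5 (V_new/V_old).
Step 3:
                    M           J
  init         0.2782       1.655
  Δ            0.1503      -0.451
  eq           0.4286       1.204
  solve Keq expr → x = -0.1503; check Q = 4.076

Direction: reverse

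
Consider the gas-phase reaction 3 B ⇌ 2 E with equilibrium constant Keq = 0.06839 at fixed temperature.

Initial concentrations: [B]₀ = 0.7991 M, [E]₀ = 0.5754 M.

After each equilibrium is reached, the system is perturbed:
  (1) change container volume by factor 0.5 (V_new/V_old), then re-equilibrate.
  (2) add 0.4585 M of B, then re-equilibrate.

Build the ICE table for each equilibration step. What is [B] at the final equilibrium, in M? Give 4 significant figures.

[B]_eq = 2.36 M

Q₀ = 0.6488 vs Keq = 0.06839 ⇒ Q>K, reverse
Step 1:
                    B           E
  Initial      0.7991      0.5754
  Change       0.3683     -0.2455
  Equil         1.167      0.3299
  solve Keq expr → x = -0.1228; check Q = 0.06839
Then change container volume by factor 0.5 (V_new/V_old).
Step 2:
                    B           E
  Initial       2.335      0.6597
  Change      -0.2183      0.1455
  Equil         2.117      0.8053
  solve Keq expr → x = 0.07276; check Q = 0.06839
Then add 0.4585 M of B.
Step 3:
                    B           E
  Initial       2.575      0.8053
  Change      -0.2146      0.1431
  Equil          2.36      0.9483
  solve Keq expr → x = 0.07155; check Q = 0.06839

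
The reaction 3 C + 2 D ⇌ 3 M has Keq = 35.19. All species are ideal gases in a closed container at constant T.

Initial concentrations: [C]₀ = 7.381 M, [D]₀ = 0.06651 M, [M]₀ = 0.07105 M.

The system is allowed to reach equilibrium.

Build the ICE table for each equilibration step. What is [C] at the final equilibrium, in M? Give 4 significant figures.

Q₀ = 2.0164e-04 vs Keq = 35.19 ⇒ Q<K, forward
Step 1:
                   C          D          M
  Initial      7.381    0.06651    0.07105
  Change    -0.09886   -0.06591    0.09886
  Equil        7.282 6.0082e-04     0.1699
  solve Keq expr → x = 0.03295; check Q = 35.19

[C]_eq = 7.282 M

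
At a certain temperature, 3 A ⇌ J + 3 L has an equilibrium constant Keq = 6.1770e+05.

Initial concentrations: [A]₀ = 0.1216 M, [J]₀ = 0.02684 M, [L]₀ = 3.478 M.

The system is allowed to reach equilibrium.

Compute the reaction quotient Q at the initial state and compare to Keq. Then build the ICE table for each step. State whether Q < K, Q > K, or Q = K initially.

Q₀ = 628 vs Keq = 6.1770e+05 ⇒ Q<K, forward
Step 1:
                  A         J         L
  I          0.1216   0.02684     3.478
  C          -0.105   0.03499     0.105
  E         0.01664   0.06183     3.583
  solve Keq expr → x = 0.03499; check Q = 6.1770e+05

Q₀ = 628; Q < K (proceeds forward)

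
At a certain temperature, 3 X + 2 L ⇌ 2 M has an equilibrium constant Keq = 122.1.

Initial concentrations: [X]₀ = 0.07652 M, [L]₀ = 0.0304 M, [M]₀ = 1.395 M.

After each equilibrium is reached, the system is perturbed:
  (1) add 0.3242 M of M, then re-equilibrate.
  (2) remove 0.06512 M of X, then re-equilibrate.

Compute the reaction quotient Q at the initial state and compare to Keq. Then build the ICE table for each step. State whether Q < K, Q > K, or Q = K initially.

Q₀ = 4.6998e+06 vs Keq = 122.1 ⇒ Q>K, reverse
Step 1:
                  X         L         M
  I         0.07652    0.0304     1.395
  C          0.4074    0.2716   -0.2716
  E          0.4839     0.302     1.123
  solve Keq expr → x = -0.1358; check Q = 122.1
Then add 0.3242 M of M.
Step 2:
                  X         L         M
  I          0.4839     0.302     1.448
  C         0.04585   0.03057  -0.03057
  E          0.5298    0.3326     1.417
  solve Keq expr → x = -0.01528; check Q = 122.1
Then remove 0.06512 M of X.
Step 3:
                  X         L         M
  I          0.4647    0.3326     1.417
  C         0.03563   0.02376  -0.02376
  E          0.5003    0.3563     1.393
  solve Keq expr → x = -0.01188; check Q = 122.1

Q₀ = 4.6998e+06; Q > K (proceeds reverse)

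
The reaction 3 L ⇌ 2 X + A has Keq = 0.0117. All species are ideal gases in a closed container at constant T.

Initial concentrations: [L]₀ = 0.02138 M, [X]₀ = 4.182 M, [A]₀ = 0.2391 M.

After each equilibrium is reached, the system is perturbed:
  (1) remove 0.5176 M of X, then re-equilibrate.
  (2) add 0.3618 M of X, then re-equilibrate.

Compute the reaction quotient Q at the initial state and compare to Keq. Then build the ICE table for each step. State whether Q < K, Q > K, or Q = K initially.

Q₀ = 4.2788e+05; Q > K (proceeds reverse)

Q₀ = 4.2788e+05 vs Keq = 0.0117 ⇒ Q>K, reverse
Step 1:
                    L           X           A
  Initial     0.02138       4.182      0.2391
  Change       0.7163     -0.4775     -0.2388
  Equil        0.7377       3.704  3.4221e-04
  solve Keq expr → x = -0.2388; check Q = 0.0117
Then remove 0.5176 M of X.
Step 2:
                    L           X           A
  Initial      0.7377       3.187  3.4221e-04
  Change  -3.5833e-04  2.3889e-04  1.1944e-04
  Equil        0.7373       3.187  4.6165e-04
  solve Keq expr → x = 1.1944e-04; check Q = 0.0117
Then add 0.3618 M of X.
Step 3:
                    L           X           A
  Initial      0.7373       3.549  4.6165e-04
  Change   2.6666e-04 -1.7778e-04 -8.8888e-05
  Equil        0.7376       3.549  3.7276e-04
  solve Keq expr → x = -8.8888e-05; check Q = 0.0117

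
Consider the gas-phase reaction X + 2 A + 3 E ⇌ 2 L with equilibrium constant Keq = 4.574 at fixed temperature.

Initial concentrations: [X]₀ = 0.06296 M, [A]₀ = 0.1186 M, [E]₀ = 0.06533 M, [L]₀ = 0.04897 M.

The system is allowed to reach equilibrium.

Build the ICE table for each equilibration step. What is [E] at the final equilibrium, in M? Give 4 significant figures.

Q₀ = 9712 vs Keq = 4.574 ⇒ Q>K, reverse
Step 1:
                  X         A         E         L
  Initial   0.06296    0.1186   0.06533   0.04897
  Change    0.02206   0.04413   0.06619  -0.04413
  Equil     0.08502    0.1627    0.1315  0.004841
  solve Keq expr → x = -0.02206; check Q = 4.574

[E]_eq = 0.1315 M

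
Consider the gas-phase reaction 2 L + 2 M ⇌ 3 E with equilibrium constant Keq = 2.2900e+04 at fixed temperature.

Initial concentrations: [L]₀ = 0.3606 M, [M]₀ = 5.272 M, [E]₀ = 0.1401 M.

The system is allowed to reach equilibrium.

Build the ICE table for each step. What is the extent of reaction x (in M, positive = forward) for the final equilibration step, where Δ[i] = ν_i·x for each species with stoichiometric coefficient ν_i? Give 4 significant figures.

x = 0.1799 M

Q₀ = 7.6087e-04 vs Keq = 2.2900e+04 ⇒ Q<K, forward
Step 1:
                  L         M         E
  init       0.3606     5.272    0.1401
  Δ         -0.3598   -0.3598    0.5398
  eq      7.5413e-04     4.912    0.6799
  solve Keq expr → x = 0.1799; check Q = 2.2900e+04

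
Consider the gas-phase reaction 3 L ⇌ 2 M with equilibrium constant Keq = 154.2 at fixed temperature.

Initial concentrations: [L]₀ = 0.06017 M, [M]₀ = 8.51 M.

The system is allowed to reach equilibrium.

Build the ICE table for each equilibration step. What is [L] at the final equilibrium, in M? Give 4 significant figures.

Q₀ = 3.3244e+05 vs Keq = 154.2 ⇒ Q>K, reverse
Step 1:
                    L           M
  init        0.06017        8.51
  Δ            0.6889     -0.4593
  eq           0.7491       8.051
  solve Keq expr → x = -0.2296; check Q = 154.2

[L]_eq = 0.7491 M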